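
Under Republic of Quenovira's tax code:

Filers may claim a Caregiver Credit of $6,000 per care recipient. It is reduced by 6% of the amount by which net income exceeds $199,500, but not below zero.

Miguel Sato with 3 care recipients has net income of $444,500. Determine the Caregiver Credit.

Caregiver Credit: base = 3 × $6,000 = $18,000. 6% of the $245,000 excess over $199,500 is $14,700; credit = $18,000 − $14,700 = $3,300.

$3,300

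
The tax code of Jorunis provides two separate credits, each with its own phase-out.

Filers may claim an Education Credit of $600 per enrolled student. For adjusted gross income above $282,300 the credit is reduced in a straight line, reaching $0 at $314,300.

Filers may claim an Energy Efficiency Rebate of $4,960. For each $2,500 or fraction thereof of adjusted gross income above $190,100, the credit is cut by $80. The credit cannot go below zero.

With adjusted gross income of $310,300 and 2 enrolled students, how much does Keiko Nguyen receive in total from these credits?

Education Credit: base = 2 × $600 = $1,200. $310,300 is $28,000 into a $32,000 phase-out range, leaving 4,000/32,000 of the credit: $1,200 × 4,000/32,000 = $150.
Energy Efficiency Rebate: income exceeds $190,100 by $120,200, which is 49 full-or-partial $2,500 increments; reduction = 49 × $80 = $3,920, leaving $1,040.
Total: $150 + $1,040 = $1,190.

$1,190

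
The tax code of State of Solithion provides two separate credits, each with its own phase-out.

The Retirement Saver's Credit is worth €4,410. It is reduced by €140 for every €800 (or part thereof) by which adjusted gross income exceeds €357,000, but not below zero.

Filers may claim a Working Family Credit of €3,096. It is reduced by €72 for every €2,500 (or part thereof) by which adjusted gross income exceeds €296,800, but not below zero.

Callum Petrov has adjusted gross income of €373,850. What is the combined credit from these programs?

€2,194

Retirement Saver's Credit: income exceeds €357,000 by €16,850, which is 22 full-or-partial €800 increments; reduction = 22 × €140 = €3,080, leaving €1,330.
Working Family Credit: income exceeds €296,800 by €77,050, which is 31 full-or-partial €2,500 increments; reduction = 31 × €72 = €2,232, leaving €864.
Total: €1,330 + €864 = €2,194.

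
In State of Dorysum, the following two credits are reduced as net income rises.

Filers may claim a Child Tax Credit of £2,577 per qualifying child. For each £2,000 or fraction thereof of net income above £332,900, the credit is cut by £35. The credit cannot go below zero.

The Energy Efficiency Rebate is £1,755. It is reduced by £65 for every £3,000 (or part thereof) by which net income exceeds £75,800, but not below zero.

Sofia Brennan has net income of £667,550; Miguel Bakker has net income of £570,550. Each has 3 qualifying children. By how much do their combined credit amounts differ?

Sofia (£667,550): Child Tax Credit: base = 3 × £2,577 = £7,731. income exceeds £332,900 by £334,650, which is 168 full-or-partial £2,000 increments; reduction = 168 × £35 = £5,880, leaving £1,851. Energy Efficiency Rebate: income exceeds £75,800 by £591,750 → 198 increments × £65 = £12,870 ≥ base, so the credit is £0. total £1,851 + £0 = £1,851
Miguel (£570,550): Child Tax Credit: base = 3 × £2,577 = £7,731. income exceeds £332,900 by £237,650, which is 119 full-or-partial £2,000 increments; reduction = 119 × £35 = £4,165, leaving £3,566. Energy Efficiency Rebate: income exceeds £75,800 by £494,750 → 165 increments × £65 = £10,725 ≥ base, so the credit is £0. total £3,566 + £0 = £3,566
Difference: |£1,851 − £3,566| = £1,715.

£1,715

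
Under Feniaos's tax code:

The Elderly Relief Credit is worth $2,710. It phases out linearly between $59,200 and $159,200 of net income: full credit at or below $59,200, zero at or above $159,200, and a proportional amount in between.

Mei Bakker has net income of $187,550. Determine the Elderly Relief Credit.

Elderly Relief Credit: $187,550 is at or above $159,200, so the credit is $0.

$0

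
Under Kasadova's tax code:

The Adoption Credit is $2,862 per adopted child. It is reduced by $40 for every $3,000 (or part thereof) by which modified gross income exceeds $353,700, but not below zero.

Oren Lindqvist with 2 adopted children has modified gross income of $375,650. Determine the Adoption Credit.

$5,404

Adoption Credit: base = 2 × $2,862 = $5,724. income exceeds $353,700 by $21,950, which is 8 full-or-partial $3,000 increments; reduction = 8 × $40 = $320, leaving $5,404.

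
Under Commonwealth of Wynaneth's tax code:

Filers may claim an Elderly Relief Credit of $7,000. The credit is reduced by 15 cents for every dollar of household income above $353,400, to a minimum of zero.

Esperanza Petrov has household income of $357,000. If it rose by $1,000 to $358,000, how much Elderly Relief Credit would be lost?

$150

At $357,000 — 15% of the $3,600 excess over $353,400 is $540; credit = $7,000 − $540 = $6,460.
At $358,000 — 15% of the $4,600 excess over $353,400 is $690; credit = $7,000 − $690 = $6,310.
Lost: $6,460 − $6,310 = $150.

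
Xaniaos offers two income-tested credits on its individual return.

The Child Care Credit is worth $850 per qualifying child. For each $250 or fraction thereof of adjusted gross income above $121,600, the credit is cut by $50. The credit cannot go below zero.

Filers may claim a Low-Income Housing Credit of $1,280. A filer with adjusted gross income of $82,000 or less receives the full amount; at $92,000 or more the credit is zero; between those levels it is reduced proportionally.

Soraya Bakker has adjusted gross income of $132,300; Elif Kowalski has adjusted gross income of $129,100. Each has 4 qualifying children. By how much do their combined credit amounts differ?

$650

Soraya ($132,300): Child Care Credit: base = 4 × $850 = $3,400. income exceeds $121,600 by $10,700, which is 43 full-or-partial $250 increments; reduction = 43 × $50 = $2,150, leaving $1,250. Low-Income Housing Credit: $132,300 is at or above $92,000, so the credit is $0. total $1,250 + $0 = $1,250
Elif ($129,100): Child Care Credit: base = 4 × $850 = $3,400. income exceeds $121,600 by $7,500, which is 30 full-or-partial $250 increments; reduction = 30 × $50 = $1,500, leaving $1,900. Low-Income Housing Credit: $129,100 is at or above $92,000, so the credit is $0. total $1,900 + $0 = $1,900
Difference: |$1,250 − $1,900| = $650.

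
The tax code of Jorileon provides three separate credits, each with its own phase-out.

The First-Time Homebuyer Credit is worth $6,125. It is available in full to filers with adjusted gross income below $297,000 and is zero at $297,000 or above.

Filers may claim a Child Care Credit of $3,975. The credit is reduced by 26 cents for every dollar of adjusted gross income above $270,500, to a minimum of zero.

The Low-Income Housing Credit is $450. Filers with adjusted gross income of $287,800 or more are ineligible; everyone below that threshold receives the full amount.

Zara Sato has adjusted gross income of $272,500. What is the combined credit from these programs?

$10,030

First-Time Homebuyer Credit: $272,500 is below the $297,000 cutoff, so the full $6,125 applies.
Child Care Credit: 26% of the $2,000 excess over $270,500 is $520; credit = $3,975 − $520 = $3,455.
Low-Income Housing Credit: $272,500 is below the $287,800 cutoff, so the full $450 applies.
Total: $6,125 + $3,455 + $450 = $10,030.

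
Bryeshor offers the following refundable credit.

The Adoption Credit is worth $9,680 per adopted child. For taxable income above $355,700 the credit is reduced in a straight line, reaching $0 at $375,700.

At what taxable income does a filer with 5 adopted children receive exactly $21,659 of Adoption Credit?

$366,750

Full credit = 5 × $9,680 = $48,400.
$21,659 is 21,659/48,400 of the full $48,400, so 26,741/48,400 of the $20,000 range has been used: income = $355,700 + $20,000 × 26,741/48,400 = $366,750.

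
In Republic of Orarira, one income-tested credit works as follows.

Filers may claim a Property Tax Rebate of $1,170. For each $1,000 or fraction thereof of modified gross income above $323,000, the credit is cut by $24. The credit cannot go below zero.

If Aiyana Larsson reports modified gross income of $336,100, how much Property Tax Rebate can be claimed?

Property Tax Rebate: income exceeds $323,000 by $13,100, which is 14 full-or-partial $1,000 increments; reduction = 14 × $24 = $336, leaving $834.

$834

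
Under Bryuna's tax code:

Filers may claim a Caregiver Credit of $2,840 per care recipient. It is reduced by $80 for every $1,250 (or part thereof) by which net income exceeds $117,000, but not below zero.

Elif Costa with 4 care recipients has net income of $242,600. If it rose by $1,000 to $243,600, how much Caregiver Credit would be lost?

At $242,600 — base = 4 × $2,840 = $11,360. income exceeds $117,000 by $125,600, which is 101 full-or-partial $1,250 increments; reduction = 101 × $80 = $8,080, leaving $3,280.
At $243,600 — base = 4 × $2,840 = $11,360. income exceeds $117,000 by $126,600, which is 102 full-or-partial $1,250 increments; reduction = 102 × $80 = $8,160, leaving $3,200.
Lost: $3,280 − $3,200 = $80.

$80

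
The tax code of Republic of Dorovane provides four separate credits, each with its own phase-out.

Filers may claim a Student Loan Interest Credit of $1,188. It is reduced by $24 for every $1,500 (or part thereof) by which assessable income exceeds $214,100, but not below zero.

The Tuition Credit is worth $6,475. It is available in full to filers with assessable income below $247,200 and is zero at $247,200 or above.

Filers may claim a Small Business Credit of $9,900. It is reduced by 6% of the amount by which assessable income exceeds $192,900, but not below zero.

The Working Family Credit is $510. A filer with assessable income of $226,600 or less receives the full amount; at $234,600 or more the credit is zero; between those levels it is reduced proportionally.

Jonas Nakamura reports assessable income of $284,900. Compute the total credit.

$4,416

Student Loan Interest Credit: income exceeds $214,100 by $70,800, which is 48 full-or-partial $1,500 increments; reduction = 48 × $24 = $1,152, leaving $36.
Tuition Credit: $284,900 meets or exceeds the $247,200 cutoff, so the credit is $0.
Small Business Credit: 6% of the $92,000 excess over $192,900 is $5,520; credit = $9,900 − $5,520 = $4,380.
Working Family Credit: $284,900 is at or above $234,600, so the credit is $0.
Total: $36 + $0 + $4,380 + $0 = $4,416.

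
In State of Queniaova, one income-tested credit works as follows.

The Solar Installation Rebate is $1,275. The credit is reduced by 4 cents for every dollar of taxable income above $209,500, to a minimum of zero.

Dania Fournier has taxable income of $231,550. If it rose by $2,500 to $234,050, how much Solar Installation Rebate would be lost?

$100

At $231,550 — 4% of the $22,050 excess over $209,500 is $882; credit = $1,275 − $882 = $393.
At $234,050 — 4% of the $24,550 excess over $209,500 is $982; credit = $1,275 − $982 = $293.
Lost: $393 − $293 = $100.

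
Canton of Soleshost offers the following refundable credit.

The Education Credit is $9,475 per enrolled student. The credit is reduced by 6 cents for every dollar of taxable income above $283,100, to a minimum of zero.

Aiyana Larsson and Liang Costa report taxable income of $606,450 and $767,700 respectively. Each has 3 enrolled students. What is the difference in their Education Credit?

Aiyana ($606,450): Education Credit: base = 3 × $9,475 = $28,425. 6% of the $323,350 excess over $283,100 is $19,401; credit = $28,425 − $19,401 = $9,024.
Liang ($767,700): Education Credit: base = 3 × $9,475 = $28,425. 6% of the $484,600 excess over $283,100 is $29,076 ≥ base, so the credit is $0.
Difference: |$9,024 − $0| = $9,024.

$9,024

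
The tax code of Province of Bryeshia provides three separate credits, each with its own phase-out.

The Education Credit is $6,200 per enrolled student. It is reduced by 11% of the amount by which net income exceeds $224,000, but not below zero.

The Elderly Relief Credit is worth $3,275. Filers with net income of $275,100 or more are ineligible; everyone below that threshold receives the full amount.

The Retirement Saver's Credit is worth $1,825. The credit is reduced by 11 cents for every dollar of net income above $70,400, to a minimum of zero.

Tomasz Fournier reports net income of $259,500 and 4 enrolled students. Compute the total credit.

Education Credit: base = 4 × $6,200 = $24,800. 11% of the $35,500 excess over $224,000 is $3,905; credit = $24,800 − $3,905 = $20,895.
Elderly Relief Credit: $259,500 is below the $275,100 cutoff, so the full $3,275 applies.
Retirement Saver's Credit: 11% of the $189,100 excess over $70,400 is $20,801 ≥ base, so the credit is $0.
Total: $20,895 + $3,275 + $0 = $24,170.

$24,170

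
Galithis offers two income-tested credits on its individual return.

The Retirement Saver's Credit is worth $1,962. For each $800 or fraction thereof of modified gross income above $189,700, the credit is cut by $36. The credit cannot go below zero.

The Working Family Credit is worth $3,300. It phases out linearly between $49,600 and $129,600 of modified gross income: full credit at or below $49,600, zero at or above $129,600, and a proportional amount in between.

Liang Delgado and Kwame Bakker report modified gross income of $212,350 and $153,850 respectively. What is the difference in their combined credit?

Liang ($212,350): Retirement Saver's Credit: income exceeds $189,700 by $22,650, which is 29 full-or-partial $800 increments; reduction = 29 × $36 = $1,044, leaving $918. Working Family Credit: $212,350 is at or above $129,600, so the credit is $0. total $918 + $0 = $918
Kwame ($153,850): Retirement Saver's Credit: $153,850 is at or below the $189,700 threshold, so the full $1,962 applies. Working Family Credit: $153,850 is at or above $129,600, so the credit is $0. total $1,962 + $0 = $1,962
Difference: |$918 − $1,962| = $1,044.

$1,044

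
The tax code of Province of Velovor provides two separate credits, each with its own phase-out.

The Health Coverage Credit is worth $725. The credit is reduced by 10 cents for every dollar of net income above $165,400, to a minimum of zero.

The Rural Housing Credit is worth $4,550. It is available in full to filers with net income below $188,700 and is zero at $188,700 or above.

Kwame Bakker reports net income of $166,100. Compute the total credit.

Health Coverage Credit: 10% of the $700 excess over $165,400 is $70; credit = $725 − $70 = $655.
Rural Housing Credit: $166,100 is below the $188,700 cutoff, so the full $4,550 applies.
Total: $655 + $4,550 = $5,205.

$5,205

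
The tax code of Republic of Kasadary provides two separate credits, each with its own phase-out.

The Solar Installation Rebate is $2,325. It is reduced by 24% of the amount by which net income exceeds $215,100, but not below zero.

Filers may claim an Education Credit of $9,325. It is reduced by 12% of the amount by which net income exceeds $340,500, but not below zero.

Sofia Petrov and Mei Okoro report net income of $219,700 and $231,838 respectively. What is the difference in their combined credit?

$1,221

Sofia ($219,700): Solar Installation Rebate: 24% of the $4,600 excess over $215,100 is $1,104; credit = $2,325 − $1,104 = $1,221. Education Credit: $219,700 is at or below the $340,500 threshold, so the full $9,325 applies. total $1,221 + $9,325 = $10,546
Mei ($231,838): Solar Installation Rebate: 24% of the $16,738 excess over $215,100 is $4,017.12 ≥ base, so the credit is $0. Education Credit: $231,838 is at or below the $340,500 threshold, so the full $9,325 applies. total $0 + $9,325 = $9,325
Difference: |$10,546 − $9,325| = $1,221.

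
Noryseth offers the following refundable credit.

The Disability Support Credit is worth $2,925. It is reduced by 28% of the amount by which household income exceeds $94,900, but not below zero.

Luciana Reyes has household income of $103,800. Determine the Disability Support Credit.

Disability Support Credit: 28% of the $8,900 excess over $94,900 is $2,492; credit = $2,925 − $2,492 = $433.

$433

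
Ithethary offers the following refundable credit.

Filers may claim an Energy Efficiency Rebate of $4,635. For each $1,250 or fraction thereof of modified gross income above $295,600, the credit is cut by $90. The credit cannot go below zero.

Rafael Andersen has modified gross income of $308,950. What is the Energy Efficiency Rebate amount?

$3,645

Energy Efficiency Rebate: income exceeds $295,600 by $13,350, which is 11 full-or-partial $1,250 increments; reduction = 11 × $90 = $990, leaving $3,645.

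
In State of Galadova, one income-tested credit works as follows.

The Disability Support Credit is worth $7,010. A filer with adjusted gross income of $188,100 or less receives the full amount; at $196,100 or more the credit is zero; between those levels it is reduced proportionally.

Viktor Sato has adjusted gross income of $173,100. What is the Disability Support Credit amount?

$7,010

Disability Support Credit: $173,100 is at or below the $188,100 threshold, so the full $7,010 applies.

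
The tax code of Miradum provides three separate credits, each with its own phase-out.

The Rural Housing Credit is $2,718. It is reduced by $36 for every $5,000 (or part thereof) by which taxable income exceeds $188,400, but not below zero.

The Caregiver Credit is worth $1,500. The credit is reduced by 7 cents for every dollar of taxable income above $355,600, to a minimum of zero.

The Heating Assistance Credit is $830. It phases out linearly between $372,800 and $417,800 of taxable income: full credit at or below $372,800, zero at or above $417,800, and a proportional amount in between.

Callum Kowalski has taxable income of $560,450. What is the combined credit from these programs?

Rural Housing Credit: income exceeds $188,400 by $372,050, which is 75 full-or-partial $5,000 increments; reduction = 75 × $36 = $2,700, leaving $18.
Caregiver Credit: 7% of the $204,850 excess over $355,600 is $14,339.50 ≥ base, so the credit is $0.
Heating Assistance Credit: $560,450 is at or above $417,800, so the credit is $0.
Total: $18 + $0 + $0 = $18.

$18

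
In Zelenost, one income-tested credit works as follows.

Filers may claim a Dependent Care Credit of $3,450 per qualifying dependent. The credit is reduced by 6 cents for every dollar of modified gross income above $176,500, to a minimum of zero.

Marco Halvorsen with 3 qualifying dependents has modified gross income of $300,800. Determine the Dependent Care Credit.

Dependent Care Credit: base = 3 × $3,450 = $10,350. 6% of the $124,300 excess over $176,500 is $7,458; credit = $10,350 − $7,458 = $2,892.

$2,892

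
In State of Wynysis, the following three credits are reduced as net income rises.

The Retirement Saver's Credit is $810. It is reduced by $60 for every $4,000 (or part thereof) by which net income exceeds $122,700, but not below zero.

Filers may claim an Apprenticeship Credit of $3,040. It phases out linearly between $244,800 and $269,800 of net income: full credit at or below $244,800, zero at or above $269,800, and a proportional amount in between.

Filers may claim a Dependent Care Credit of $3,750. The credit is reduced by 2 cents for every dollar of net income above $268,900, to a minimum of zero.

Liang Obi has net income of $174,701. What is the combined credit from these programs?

Retirement Saver's Credit: income exceeds $122,700 by $52,001 → 14 increments × $60 = $840 ≥ base, so the credit is $0.
Apprenticeship Credit: $174,701 is at or below the $244,800 threshold, so the full $3,040 applies.
Dependent Care Credit: $174,701 is at or below the $268,900 threshold, so the full $3,750 applies.
Total: $0 + $3,040 + $3,750 = $6,790.

$6,790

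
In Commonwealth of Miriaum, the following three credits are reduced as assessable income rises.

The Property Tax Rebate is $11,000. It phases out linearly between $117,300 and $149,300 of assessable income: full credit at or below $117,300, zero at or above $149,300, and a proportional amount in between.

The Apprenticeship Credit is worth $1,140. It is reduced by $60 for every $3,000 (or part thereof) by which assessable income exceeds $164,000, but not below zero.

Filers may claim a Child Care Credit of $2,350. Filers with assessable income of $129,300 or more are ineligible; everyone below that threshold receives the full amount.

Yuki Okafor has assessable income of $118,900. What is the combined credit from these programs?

Property Tax Rebate: $118,900 is $1,600 into a $32,000 phase-out range, leaving 30,400/32,000 of the credit: $11,000 × 30,400/32,000 = $10,450.
Apprenticeship Credit: $118,900 is at or below the $164,000 threshold, so the full $1,140 applies.
Child Care Credit: $118,900 is below the $129,300 cutoff, so the full $2,350 applies.
Total: $10,450 + $1,140 + $2,350 = $13,940.

$13,940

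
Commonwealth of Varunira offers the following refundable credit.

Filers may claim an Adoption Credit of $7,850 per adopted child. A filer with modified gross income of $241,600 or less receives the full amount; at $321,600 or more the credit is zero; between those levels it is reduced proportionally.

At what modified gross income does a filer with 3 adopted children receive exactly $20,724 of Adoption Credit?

$251,200

Full credit = 3 × $7,850 = $23,550.
$20,724 is 20,724/23,550 of the full $23,550, so 2,826/23,550 of the $80,000 range has been used: income = $241,600 + $80,000 × 2,826/23,550 = $251,200.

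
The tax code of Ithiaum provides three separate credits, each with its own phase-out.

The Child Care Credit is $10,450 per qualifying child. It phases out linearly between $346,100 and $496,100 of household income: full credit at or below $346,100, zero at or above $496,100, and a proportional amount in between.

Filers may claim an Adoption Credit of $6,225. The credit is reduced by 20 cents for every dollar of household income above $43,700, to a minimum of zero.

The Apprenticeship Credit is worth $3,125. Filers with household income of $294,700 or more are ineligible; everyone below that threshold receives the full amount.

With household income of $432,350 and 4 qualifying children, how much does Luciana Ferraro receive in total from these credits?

$17,765

Child Care Credit: base = 4 × $10,450 = $41,800. $432,350 is $86,250 into a $150,000 phase-out range, leaving 63,750/150,000 of the credit: $41,800 × 63,750/150,000 = $17,765.
Adoption Credit: 20% of the $388,650 excess over $43,700 is $77,730 ≥ base, so the credit is $0.
Apprenticeship Credit: $432,350 meets or exceeds the $294,700 cutoff, so the credit is $0.
Total: $17,765 + $0 + $0 = $17,765.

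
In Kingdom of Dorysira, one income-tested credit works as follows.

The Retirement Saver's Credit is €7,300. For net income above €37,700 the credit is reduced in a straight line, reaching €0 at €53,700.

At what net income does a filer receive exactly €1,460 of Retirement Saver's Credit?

€1,460 is 1,460/7,300 of the full €7,300, so 5,840/7,300 of the €16,000 range has been used: income = €37,700 + €16,000 × 5,840/7,300 = €50,500.

€50,500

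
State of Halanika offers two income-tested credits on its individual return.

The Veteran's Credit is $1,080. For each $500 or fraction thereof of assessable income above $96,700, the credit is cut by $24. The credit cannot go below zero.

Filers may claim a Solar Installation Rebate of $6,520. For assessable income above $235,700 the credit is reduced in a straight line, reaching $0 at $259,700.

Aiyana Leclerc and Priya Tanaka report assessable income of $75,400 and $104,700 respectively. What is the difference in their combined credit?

$384

Aiyana ($75,400): Veteran's Credit: $75,400 is at or below the $96,700 threshold, so the full $1,080 applies. Solar Installation Rebate: $75,400 is at or below the $235,700 threshold, so the full $6,520 applies. total $1,080 + $6,520 = $7,600
Priya ($104,700): Veteran's Credit: income exceeds $96,700 by $8,000, which is 16 full-or-partial $500 increments; reduction = 16 × $24 = $384, leaving $696. Solar Installation Rebate: $104,700 is at or below the $235,700 threshold, so the full $6,520 applies. total $696 + $6,520 = $7,216
Difference: |$7,600 − $7,216| = $384.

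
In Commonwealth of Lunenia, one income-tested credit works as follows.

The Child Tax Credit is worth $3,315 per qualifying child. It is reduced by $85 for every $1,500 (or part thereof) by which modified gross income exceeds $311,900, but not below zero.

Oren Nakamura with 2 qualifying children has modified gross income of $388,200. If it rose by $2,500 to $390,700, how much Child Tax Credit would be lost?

$170

At $388,200 — base = 2 × $3,315 = $6,630. income exceeds $311,900 by $76,300, which is 51 full-or-partial $1,500 increments; reduction = 51 × $85 = $4,335, leaving $2,295.
At $390,700 — base = 2 × $3,315 = $6,630. income exceeds $311,900 by $78,800, which is 53 full-or-partial $1,500 increments; reduction = 53 × $85 = $4,505, leaving $2,125.
Lost: $2,295 − $2,125 = $170.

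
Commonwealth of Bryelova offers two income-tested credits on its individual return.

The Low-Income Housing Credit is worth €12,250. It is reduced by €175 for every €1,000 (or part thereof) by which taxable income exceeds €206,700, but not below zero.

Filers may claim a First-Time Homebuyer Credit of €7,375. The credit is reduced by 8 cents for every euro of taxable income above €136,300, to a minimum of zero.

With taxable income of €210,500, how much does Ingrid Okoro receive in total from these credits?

Low-Income Housing Credit: income exceeds €206,700 by €3,800, which is 4 full-or-partial €1,000 increments; reduction = 4 × €175 = €700, leaving €11,550.
First-Time Homebuyer Credit: 8% of the €74,200 excess over €136,300 is €5,936; credit = €7,375 − €5,936 = €1,439.
Total: €11,550 + €1,439 = €12,989.

€12,989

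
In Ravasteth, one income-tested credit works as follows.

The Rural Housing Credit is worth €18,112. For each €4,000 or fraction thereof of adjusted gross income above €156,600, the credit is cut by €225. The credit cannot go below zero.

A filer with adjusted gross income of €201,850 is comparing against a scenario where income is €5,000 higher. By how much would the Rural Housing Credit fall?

At €201,850 — income exceeds €156,600 by €45,250, which is 12 full-or-partial €4,000 increments; reduction = 12 × €225 = €2,700, leaving €15,412.
At €206,850 — income exceeds €156,600 by €50,250, which is 13 full-or-partial €4,000 increments; reduction = 13 × €225 = €2,925, leaving €15,187.
Lost: €15,412 − €15,187 = €225.

€225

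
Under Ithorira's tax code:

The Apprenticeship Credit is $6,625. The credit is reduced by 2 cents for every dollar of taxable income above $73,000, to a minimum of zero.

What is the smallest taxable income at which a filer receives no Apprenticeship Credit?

The credit falls by 2% of each dollar above $73,000, so it reaches zero when the excess is $6,625 / 2% = $331,250: income = $73,000 + $331,250 = $404,250.

$404,250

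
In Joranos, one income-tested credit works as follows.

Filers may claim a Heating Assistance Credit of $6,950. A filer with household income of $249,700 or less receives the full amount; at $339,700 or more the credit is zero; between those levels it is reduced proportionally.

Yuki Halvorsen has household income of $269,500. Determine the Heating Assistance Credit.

$5,421

Heating Assistance Credit: $269,500 is $19,800 into a $90,000 phase-out range, leaving 70,200/90,000 of the credit: $6,950 × 70,200/90,000 = $5,421.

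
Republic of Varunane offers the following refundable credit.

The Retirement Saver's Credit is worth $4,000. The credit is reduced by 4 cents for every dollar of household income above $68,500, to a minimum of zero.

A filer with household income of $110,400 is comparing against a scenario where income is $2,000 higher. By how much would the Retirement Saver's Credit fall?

$80

At $110,400 — 4% of the $41,900 excess over $68,500 is $1,676; credit = $4,000 − $1,676 = $2,324.
At $112,400 — 4% of the $43,900 excess over $68,500 is $1,756; credit = $4,000 − $1,756 = $2,244.
Lost: $2,324 − $2,244 = $80.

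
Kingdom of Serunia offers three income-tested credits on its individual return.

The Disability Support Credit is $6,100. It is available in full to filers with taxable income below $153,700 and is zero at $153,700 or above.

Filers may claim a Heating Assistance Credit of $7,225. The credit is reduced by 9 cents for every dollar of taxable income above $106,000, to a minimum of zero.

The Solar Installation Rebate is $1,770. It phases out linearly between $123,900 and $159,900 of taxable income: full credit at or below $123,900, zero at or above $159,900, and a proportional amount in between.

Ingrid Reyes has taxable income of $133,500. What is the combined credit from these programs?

$12,148

Disability Support Credit: $133,500 is below the $153,700 cutoff, so the full $6,100 applies.
Heating Assistance Credit: 9% of the $27,500 excess over $106,000 is $2,475; credit = $7,225 − $2,475 = $4,750.
Solar Installation Rebate: $133,500 is $9,600 into a $36,000 phase-out range, leaving 26,400/36,000 of the credit: $1,770 × 26,400/36,000 = $1,298.
Total: $6,100 + $4,750 + $1,298 = $12,148.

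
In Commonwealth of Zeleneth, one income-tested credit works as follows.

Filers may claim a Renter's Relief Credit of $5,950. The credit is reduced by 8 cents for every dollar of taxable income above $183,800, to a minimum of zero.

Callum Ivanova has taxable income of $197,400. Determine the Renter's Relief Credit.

Renter's Relief Credit: 8% of the $13,600 excess over $183,800 is $1,088; credit = $5,950 − $1,088 = $4,862.

$4,862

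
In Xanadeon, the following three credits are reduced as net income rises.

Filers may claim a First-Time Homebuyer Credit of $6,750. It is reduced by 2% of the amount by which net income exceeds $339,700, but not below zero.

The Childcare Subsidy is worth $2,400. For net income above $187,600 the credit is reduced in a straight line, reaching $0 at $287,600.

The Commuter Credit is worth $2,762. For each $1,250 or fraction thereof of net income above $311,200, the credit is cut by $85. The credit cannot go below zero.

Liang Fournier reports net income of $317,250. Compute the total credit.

First-Time Homebuyer Credit: $317,250 is at or below the $339,700 threshold, so the full $6,750 applies.
Childcare Subsidy: $317,250 is at or above $287,600, so the credit is $0.
Commuter Credit: income exceeds $311,200 by $6,050, which is 5 full-or-partial $1,250 increments; reduction = 5 × $85 = $425, leaving $2,337.
Total: $6,750 + $0 + $2,337 = $9,087.

$9,087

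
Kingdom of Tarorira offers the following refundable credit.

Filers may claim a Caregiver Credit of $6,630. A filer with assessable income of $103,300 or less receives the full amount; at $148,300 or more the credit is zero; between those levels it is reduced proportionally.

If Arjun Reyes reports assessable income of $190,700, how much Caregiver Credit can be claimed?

Caregiver Credit: $190,700 is at or above $148,300, so the credit is $0.

$0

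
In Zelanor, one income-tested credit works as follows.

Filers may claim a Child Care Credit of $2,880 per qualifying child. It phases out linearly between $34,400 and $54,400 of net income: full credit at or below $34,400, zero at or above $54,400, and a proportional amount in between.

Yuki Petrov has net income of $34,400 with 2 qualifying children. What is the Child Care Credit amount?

Child Care Credit: base = 2 × $2,880 = $5,760. $34,400 is at or below the $34,400 threshold, so the full $5,760 applies.

$5,760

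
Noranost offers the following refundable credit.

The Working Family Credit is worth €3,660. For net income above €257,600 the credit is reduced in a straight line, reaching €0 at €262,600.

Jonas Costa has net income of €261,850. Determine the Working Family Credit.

Working Family Credit: €261,850 is €4,250 into a €5,000 phase-out range, leaving 750/5,000 of the credit: €3,660 × 750/5,000 = €549.

€549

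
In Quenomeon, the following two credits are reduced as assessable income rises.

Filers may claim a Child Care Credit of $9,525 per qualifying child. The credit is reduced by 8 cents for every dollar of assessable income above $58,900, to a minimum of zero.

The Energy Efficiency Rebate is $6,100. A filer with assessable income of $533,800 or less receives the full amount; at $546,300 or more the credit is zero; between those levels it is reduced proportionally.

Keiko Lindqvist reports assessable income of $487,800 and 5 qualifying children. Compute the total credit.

$19,413

Child Care Credit: base = 5 × $9,525 = $47,625. 8% of the $428,900 excess over $58,900 is $34,312; credit = $47,625 − $34,312 = $13,313.
Energy Efficiency Rebate: $487,800 is at or below the $533,800 threshold, so the full $6,100 applies.
Total: $13,313 + $6,100 = $19,413.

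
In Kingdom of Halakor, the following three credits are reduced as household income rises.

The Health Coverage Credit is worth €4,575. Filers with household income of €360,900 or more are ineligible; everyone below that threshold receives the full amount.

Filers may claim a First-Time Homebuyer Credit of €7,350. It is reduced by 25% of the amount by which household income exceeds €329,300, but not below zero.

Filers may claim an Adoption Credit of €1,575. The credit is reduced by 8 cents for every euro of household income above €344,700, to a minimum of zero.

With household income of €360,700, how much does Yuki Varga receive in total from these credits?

Health Coverage Credit: €360,700 is below the €360,900 cutoff, so the full €4,575 applies.
First-Time Homebuyer Credit: 25% of the €31,400 excess over €329,300 is €7,850 ≥ base, so the credit is €0.
Adoption Credit: 8% of the €16,000 excess over €344,700 is €1,280; credit = €1,575 − €1,280 = €295.
Total: €4,575 + €0 + €295 = €4,870.

€4,870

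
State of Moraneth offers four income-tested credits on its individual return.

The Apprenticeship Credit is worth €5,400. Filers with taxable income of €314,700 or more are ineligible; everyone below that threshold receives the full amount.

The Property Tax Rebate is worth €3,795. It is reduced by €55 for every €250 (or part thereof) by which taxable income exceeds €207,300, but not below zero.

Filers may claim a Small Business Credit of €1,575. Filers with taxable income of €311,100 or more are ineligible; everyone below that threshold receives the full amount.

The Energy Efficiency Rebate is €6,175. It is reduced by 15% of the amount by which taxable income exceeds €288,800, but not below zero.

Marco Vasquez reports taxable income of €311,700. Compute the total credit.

€8,140

Apprenticeship Credit: €311,700 is below the €314,700 cutoff, so the full €5,400 applies.
Property Tax Rebate: income exceeds €207,300 by €104,400 → 418 increments × €55 = €22,990 ≥ base, so the credit is €0.
Small Business Credit: €311,700 meets or exceeds the €311,100 cutoff, so the credit is €0.
Energy Efficiency Rebate: 15% of the €22,900 excess over €288,800 is €3,435; credit = €6,175 − €3,435 = €2,740.
Total: €5,400 + €0 + €0 + €2,740 = €8,140.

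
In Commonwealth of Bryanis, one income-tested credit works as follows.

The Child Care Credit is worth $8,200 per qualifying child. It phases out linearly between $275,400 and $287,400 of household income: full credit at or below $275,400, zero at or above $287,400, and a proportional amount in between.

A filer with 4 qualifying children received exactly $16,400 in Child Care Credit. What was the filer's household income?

Full credit = 4 × $8,200 = $32,800.
$16,400 is 16,400/32,800 of the full $32,800, so 16,400/32,800 of the $12,000 range has been used: income = $275,400 + $12,000 × 16,400/32,800 = $281,400.

$281,400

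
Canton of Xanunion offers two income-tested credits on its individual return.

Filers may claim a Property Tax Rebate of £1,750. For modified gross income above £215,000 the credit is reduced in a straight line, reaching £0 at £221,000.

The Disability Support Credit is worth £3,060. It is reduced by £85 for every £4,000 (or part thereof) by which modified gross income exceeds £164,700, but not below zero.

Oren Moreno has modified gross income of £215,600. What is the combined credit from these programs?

Property Tax Rebate: £215,600 is £600 into a £6,000 phase-out range, leaving 5,400/6,000 of the credit: £1,750 × 5,400/6,000 = £1,575.
Disability Support Credit: income exceeds £164,700 by £50,900, which is 13 full-or-partial £4,000 increments; reduction = 13 × £85 = £1,105, leaving £1,955.
Total: £1,575 + £1,955 = £3,530.

£3,530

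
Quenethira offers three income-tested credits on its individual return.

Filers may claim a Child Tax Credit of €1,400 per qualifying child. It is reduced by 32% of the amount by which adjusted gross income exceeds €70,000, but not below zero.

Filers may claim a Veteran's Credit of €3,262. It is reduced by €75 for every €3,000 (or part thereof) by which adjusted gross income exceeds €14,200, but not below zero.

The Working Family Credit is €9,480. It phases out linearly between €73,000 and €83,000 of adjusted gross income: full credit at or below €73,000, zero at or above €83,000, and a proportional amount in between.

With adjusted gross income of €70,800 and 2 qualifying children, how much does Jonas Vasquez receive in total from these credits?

€13,861

Child Tax Credit: base = 2 × €1,400 = €2,800. 32% of the €800 excess over €70,000 is €256; credit = €2,800 − €256 = €2,544.
Veteran's Credit: income exceeds €14,200 by €56,600, which is 19 full-or-partial €3,000 increments; reduction = 19 × €75 = €1,425, leaving €1,837.
Working Family Credit: €70,800 is at or below the €73,000 threshold, so the full €9,480 applies.
Total: €2,544 + €1,837 + €9,480 = €13,861.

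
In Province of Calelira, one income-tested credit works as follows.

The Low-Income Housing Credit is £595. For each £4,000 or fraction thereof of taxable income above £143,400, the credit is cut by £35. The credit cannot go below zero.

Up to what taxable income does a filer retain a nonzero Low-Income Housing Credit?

£207,400

After 16 increments the reduction is 16 × £35 = £560, leaving £35; one more increment wipes it out. Increment 16 ends at excess 16 × £4,000 = £64,000, so the highest qualifying income is £143,400 + £64,000 = £207,400.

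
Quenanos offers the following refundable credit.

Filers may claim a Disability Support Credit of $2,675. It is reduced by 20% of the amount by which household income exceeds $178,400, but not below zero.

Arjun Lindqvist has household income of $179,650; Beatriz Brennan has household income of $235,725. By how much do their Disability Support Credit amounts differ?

Arjun ($179,650): Disability Support Credit: 20% of the $1,250 excess over $178,400 is $250; credit = $2,675 − $250 = $2,425.
Beatriz ($235,725): Disability Support Credit: 20% of the $57,325 excess over $178,400 is $11,465 ≥ base, so the credit is $0.
Difference: |$2,425 − $0| = $2,425.

$2,425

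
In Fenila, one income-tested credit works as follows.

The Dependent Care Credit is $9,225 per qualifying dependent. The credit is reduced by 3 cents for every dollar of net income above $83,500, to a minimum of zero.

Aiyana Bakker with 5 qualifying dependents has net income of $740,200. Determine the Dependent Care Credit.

Dependent Care Credit: base = 5 × $9,225 = $46,125. 3% of the $656,700 excess over $83,500 is $19,701; credit = $46,125 − $19,701 = $26,424.

$26,424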